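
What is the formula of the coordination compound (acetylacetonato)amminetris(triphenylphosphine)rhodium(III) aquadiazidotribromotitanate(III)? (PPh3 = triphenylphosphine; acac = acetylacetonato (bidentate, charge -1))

Cation [Rh…]: ligand charges -1, Rh(III) ⇒ ion charge 2+.
Anion [Ti…]: ligand charges -5, Ti(III) ⇒ ion charge 2−.
One 2+ cation balances one 2− anion.

[Rh(acac)(NH3)(PPh3)3][TiBr3(H2O)(N3)2]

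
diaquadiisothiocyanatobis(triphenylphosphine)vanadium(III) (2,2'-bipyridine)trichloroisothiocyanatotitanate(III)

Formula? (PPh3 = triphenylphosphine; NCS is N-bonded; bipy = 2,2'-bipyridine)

[V(H2O)2(NCS)2(PPh3)2][Ti(bipy)Cl3(NCS)]

Cation [V…]: ligand charges -2, V(III) ⇒ ion charge 1+.
Anion [Ti…]: ligand charges -4, Ti(III) ⇒ ion charge 1−.
One 1+ cation balances one 1− anion.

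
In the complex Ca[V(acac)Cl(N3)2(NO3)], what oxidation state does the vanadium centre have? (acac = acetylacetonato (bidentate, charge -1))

1 calcium outside the brackets (+2 each) → the complex ion is 2−.
Ligand charges: 1×acac = -1; 2×N3 = -2; 1×Cl = -1; 1×NO3 = -1; sum -5.
V + (-5) = 2− ⇒ V is +3.

+3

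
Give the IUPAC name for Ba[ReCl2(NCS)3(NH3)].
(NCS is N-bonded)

barium amminedichlorotriisothiocyanatorhenate(III)

The 1 barium counter-ion carries a total charge of +2, so each complex ion is 2−.
Ligand charges: 3×isothiocyanato (-1 each), 2×chloro (-1 each), 1×ammine (neutral); total -5. So Re + (-5) = 2−, giving Re = +3.
The complex ion is anionic, so rhenium takes the -ate form rhenate(III).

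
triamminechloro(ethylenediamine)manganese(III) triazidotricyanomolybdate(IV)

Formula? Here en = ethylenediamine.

[MnCl(en)(NH3)3][Mo(CN)3(N3)3]

Cation [Mn…]: ligand charges -1, Mn(III) ⇒ ion charge 2+.
Anion [Mo…]: ligand charges -6, Mo(IV) ⇒ ion charge 2−.
One 2+ cation balances one 2− anion.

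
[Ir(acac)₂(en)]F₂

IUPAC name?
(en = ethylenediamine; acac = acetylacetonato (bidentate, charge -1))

The 2 fluoride counter-ions carry a total charge of -2, so each complex ion is 2+.
Ligand charges: 1×ethylenediamine (neutral), 2×acetylacetonato (-1 each); total -2. So Ir + (-2) = 2+, giving Ir = +4.
Ligands are named alphabetically: acetylacetonato before ethylenediamine.

bis(acetylacetonato)(ethylenediamine)iridium(IV) fluoride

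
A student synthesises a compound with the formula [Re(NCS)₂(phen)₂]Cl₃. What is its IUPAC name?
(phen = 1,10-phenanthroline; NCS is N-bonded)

diisothiocyanatobis(1,10-phenanthroline)rhenium(V) chloride

The 3 chloride counter-ions carry a total charge of -3, so each complex ion is 3+.
Ligand charges: 2×1,10-phenanthroline (neutral), 2×isothiocyanato (-1 each); total -2. So Re + (-2) = 3+, giving Re = +5.
Ligands are named alphabetically: isothiocyanato before phenanthroline.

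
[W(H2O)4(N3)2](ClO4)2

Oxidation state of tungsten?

2 perchlorate outside the brackets (-1 each) → the complex ion is 2+.
Ligand charges: 4×H2O neutral; 2×N3 = -2; sum -2.
W + (-2) = 2+ ⇒ W is +4.

+4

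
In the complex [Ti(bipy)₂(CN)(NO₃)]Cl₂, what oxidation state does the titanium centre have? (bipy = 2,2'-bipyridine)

2 chloride outside the brackets (-1 each) → the complex ion is 2+.
Ligand charges: 2×bipy neutral; 1×CN = -1; 1×NO3 = -1; sum -2.
Ti + (-2) = 2+ ⇒ Ti is +4.

+4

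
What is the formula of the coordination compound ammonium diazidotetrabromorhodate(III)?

(NH4)3[RhBr4(N3)2]

Ligands: 2 azido (N3, -1), 4 bromo (Br, -1). Ligand charge sum = -6.
With Rh in oxidation state +3, the complex ion is [Rh...]^3−.
Charge balance with ammonium (+1) requires 1 complex ion per 3 ammonium.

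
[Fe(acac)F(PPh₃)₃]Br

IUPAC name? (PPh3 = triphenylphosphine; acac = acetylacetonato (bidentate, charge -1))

(acetylacetonato)fluorotris(triphenylphosphine)iron(III) bromide

The 1 bromide counter-ion carries a total charge of -1, so each complex ion is 1+.
Ligand charges: 3×triphenylphosphine (neutral), 1×fluoro (-1 each), 1×acetylacetonato (-1 each); total -2. So Fe + (-2) = 1+, giving Fe = +3.
Ligands are named alphabetically: acetylacetonato before fluoro before triphenylphosphine.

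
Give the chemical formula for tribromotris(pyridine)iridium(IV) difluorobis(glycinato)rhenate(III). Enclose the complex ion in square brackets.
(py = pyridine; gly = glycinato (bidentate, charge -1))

[IrBr3(py)3][ReF2(gly)2]

Cation [Ir…]: ligand charges -3, Ir(IV) ⇒ ion charge 1+.
Anion [Re…]: ligand charges -4, Re(III) ⇒ ion charge 1−.
One 1+ cation balances one 1− anion.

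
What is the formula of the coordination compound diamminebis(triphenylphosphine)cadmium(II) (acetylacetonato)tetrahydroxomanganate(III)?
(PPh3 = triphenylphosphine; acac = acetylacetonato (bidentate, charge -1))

Cation [Cd…]: ligand charges 0, Cd(II) ⇒ ion charge 2+.
Anion [Mn…]: ligand charges -5, Mn(III) ⇒ ion charge 2−.
One 2+ cation balances one 2− anion.

[Cd(NH3)2(PPh3)2][Mn(acac)(OH)4]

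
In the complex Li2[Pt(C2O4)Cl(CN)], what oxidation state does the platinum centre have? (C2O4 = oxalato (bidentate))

2 lithium outside the brackets (+1 each) → the complex ion is 2−.
Ligand charges: 1×C2O4 = -2; 1×Cl = -1; 1×CN = -1; sum -4.
Pt + (-4) = 2− ⇒ Pt is +2.

+2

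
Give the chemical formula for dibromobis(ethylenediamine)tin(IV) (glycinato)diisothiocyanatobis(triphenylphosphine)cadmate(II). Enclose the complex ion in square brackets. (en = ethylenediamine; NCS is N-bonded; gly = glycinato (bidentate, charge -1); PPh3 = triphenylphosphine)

Cation [Sn…]: ligand charges -2, Sn(IV) ⇒ ion charge 2+.
Anion [Cd…]: ligand charges -3, Cd(II) ⇒ ion charge 1−.

[SnBr2(en)2][Cd(gly)(NCS)2(PPh3)2]2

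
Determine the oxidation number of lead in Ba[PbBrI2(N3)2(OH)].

1 barium outside the brackets (+2 each) → the complex ion is 2−.
Ligand charges: 2×I = -2; 2×N3 = -2; 1×Br = -1; 1×OH = -1; sum -6.
Pb + (-6) = 2− ⇒ Pb is +4.

+4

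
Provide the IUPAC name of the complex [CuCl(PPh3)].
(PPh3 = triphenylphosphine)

There is no counter-ion, so the complex is neutral overall.
Ligand charges: 1×chloro (-1 each), 1×triphenylphosphine (neutral); total -1. So Cu + (-1) = 0, giving Cu = +1.
Ligands are named alphabetically: chloro before triphenylphosphine.

chloro(triphenylphosphine)copper(I)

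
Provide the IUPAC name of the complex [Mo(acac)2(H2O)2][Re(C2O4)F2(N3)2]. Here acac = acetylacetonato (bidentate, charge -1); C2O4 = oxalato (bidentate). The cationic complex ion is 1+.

bis(acetylacetonato)diaquamolybdenum(III) diazidodifluorooxalatorhenate(V)

Both ions are complex: the cation is named first with the plain metal name, the anion second with the -ate form; each ion's ligands are alphabetised independently.
The complex cation is given as 1+; its ligand charges sum to -2, so Mo = +3.
A 1:1 salt means the anion carries the equal and opposite charge, 1−.
Anion: ligand charges sum to -6; for the ion to be 1−, Re = +5.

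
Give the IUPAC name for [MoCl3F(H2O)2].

diaquatrichlorofluoromolybdenum(IV)

There is no counter-ion, so the complex is neutral overall.
Ligand charges: 1×fluoro (-1 each), 2×aqua (neutral), 3×chloro (-1 each); total -4. So Mo + (-4) = 0, giving Mo = +4.
Ligands are named alphabetically: aqua before chloro before fluoro.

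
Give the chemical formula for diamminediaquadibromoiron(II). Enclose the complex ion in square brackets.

Ligands: 2 bromo (Br, -1), 2 aqua (H2O, neutral), 2 ammine (NH3, neutral). Ligand charge sum = -2.
With Fe in oxidation state +2, the complex ion is [Fe...].

[FeBr2(H2O)2(NH3)2]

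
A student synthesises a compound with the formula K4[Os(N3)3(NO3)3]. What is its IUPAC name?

potassium triazidotrinitratoosmate(II)

The 4 potassium counter-ions carry a total charge of +4, so each complex ion is 4−.
Ligand charges: 3×azido (-1 each), 3×nitrato (-1 each); total -6. So Os + (-6) = 4−, giving Os = +2.
Ligands are named alphabetically: azido before nitrato.
The complex ion is anionic, so osmium takes the -ate form osmate(II).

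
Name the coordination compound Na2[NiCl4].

The 2 sodium counter-ions carry a total charge of +2, so each complex ion is 2−.
Ligand charges: 4×chloro (-1 each); total -4. So Ni + (-4) = 2−, giving Ni = +2.
The complex ion is anionic, so nickel takes the -ate form nickelate(II).

sodium tetrachloronickelate(II)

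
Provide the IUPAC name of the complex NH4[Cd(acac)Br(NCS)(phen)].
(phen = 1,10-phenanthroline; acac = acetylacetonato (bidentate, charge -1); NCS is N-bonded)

The 1 ammonium counter-ion carries a total charge of +1, so each complex ion is 1−.
Ligand charges: 1×1,10-phenanthroline (neutral), 1×acetylacetonato (-1 each), 1×bromo (-1 each), 1×isothiocyanato (-1 each); total -3. So Cd + (-3) = 1−, giving Cd = +2.
Ligands are named alphabetically: acetylacetonato before bromo before isothiocyanato before phenanthroline.
The complex ion is anionic, so cadmium takes the -ate form cadmate(II).

ammonium (acetylacetonato)bromoisothiocyanato(1,10-phenanthroline)cadmate(II)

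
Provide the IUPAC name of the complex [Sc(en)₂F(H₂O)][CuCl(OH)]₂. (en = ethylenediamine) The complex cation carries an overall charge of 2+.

The complex cation is given as 2+; its ligand charges sum to -1, so Sc = +3.
With 2 anions per cation, each anion must be 2/2 = 1−.
Anion: ligand charges sum to -2; for the ion to be 1−, Cu = +1.

aquabis(ethylenediamine)fluoroscandium(III) chlorohydroxocuprate(I)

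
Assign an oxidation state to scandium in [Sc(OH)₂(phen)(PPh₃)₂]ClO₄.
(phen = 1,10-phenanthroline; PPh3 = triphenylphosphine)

1 perchlorate outside the brackets (-1 each) → the complex ion is 1+.
Ligand charges: 1×phen neutral; 2×PPh3 neutral; 2×OH = -2; sum -2.
Sc + (-2) = 1+ ⇒ Sc is +3.

+3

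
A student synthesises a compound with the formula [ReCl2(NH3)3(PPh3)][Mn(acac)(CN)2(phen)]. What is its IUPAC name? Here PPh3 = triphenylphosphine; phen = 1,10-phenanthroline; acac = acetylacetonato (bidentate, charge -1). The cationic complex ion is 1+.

triamminedichloro(triphenylphosphine)rhenium(III) (acetylacetonato)dicyano(1,10-phenanthroline)manganate(II)

Both ions are complex: the cation is named first with the plain metal name, the anion second with the -ate form; each ion's ligands are alphabetised independently.
The complex cation is given as 1+; its ligand charges sum to -2, so Re = +3.
A 1:1 salt means the anion carries the equal and opposite charge, 1−.
Anion: ligand charges sum to -3; for the ion to be 1−, Mn = +2.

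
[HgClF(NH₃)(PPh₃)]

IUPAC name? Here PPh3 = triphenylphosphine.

amminechlorofluoro(triphenylphosphine)mercury(II)

There is no counter-ion, so the complex is neutral overall.
Ligand charges: 1×fluoro (-1 each), 1×ammine (neutral), 1×triphenylphosphine (neutral), 1×chloro (-1 each); total -2. So Hg + (-2) = 0, giving Hg = +2.
Ligands are named alphabetically: ammine before chloro before fluoro before triphenylphosphine.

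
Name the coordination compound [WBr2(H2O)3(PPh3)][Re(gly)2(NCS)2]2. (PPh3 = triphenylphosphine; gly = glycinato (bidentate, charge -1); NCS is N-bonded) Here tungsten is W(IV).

Both ions are complex: the cation is named first with the plain metal name, the anion second with the -ate form; each ion's ligands are alphabetised independently.
W is given as +4; the cation's ligand charges sum to -2, so the complex cation is 2+.
With 2 anions per cation, each anion must be 2/2 = 1−.
Anion: ligand charges sum to -4; for the ion to be 1−, Re = +3.

triaquadibromo(triphenylphosphine)tungsten(IV) bis(glycinato)diisothiocyanatorhenate(III)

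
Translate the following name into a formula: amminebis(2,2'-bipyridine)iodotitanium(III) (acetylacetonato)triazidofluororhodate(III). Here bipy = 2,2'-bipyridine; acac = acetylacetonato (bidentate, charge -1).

[Ti(bipy)2I(NH3)][Rh(acac)F(N3)3]

Cation [Ti…]: ligand charges -1, Ti(III) ⇒ ion charge 2+.
Anion [Rh…]: ligand charges -5, Rh(III) ⇒ ion charge 2−.
One 2+ cation balances one 2− anion.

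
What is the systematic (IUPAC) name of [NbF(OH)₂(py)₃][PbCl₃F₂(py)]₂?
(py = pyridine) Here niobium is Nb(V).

Both ions are complex: the cation is named first with the plain metal name, the anion second with the -ate form; each ion's ligands are alphabetised independently.
Nb is given as +5; the cation's ligand charges sum to -3, so the complex cation is 2+.
With 2 anions per cation, each anion must be 2/2 = 1−.
Anion: ligand charges sum to -5; for the ion to be 1−, Pb = +4.

fluorodihydroxotris(pyridine)niobium(V) trichlorodifluoro(pyridine)plumbate(IV)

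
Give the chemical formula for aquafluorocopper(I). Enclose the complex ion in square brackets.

Ligands: 1 aqua (H2O, neutral), 1 fluoro (F, -1). Ligand charge sum = -1.
With Cu in oxidation state +1, the complex ion is [Cu...].

[CuF(H2O)]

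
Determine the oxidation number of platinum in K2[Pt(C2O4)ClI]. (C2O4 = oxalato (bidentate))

2 potassium outside the brackets (+1 each) → the complex ion is 2−.
Ligand charges: 1×C2O4 = -2; 1×I = -1; 1×Cl = -1; sum -4.
Pt + (-4) = 2− ⇒ Pt is +2.

+2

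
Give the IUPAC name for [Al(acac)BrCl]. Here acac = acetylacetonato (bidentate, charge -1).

(acetylacetonato)bromochloroaluminium(III)

There is no counter-ion, so the complex is neutral overall.
Ligand charges: 1×bromo (-1 each), 1×acetylacetonato (-1 each), 1×chloro (-1 each); total -3. So Al + (-3) = 0, giving Al = +3.
Ligands are named alphabetically: acetylacetonato before bromo before chloro.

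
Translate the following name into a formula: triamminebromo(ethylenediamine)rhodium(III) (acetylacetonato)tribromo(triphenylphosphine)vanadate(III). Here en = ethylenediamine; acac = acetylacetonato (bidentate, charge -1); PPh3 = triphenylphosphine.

Cation [Rh…]: ligand charges -1, Rh(III) ⇒ ion charge 2+.
Anion [V…]: ligand charges -4, V(III) ⇒ ion charge 1−.
One 2+ cation requires 2 of the 1− anion.

[RhBr(en)(NH3)3][V(acac)Br3(PPh3)]2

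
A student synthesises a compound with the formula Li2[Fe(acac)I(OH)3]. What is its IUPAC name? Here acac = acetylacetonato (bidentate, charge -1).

The 2 lithium counter-ions carry a total charge of +2, so each complex ion is 2−.
Ligand charges: 3×hydroxo (-1 each), 1×acetylacetonato (-1 each), 1×iodo (-1 each); total -5. So Fe + (-5) = 2−, giving Fe = +3.
Ligands are named alphabetically: acetylacetonato before hydroxo before iodo.
The complex ion is anionic, so iron takes the -ate form ferrate(III).

lithium (acetylacetonato)trihydroxoiodoferrate(III)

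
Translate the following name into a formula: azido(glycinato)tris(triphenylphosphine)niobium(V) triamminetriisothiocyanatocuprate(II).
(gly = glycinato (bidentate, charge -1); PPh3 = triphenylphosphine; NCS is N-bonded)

Cation [Nb…]: ligand charges -2, Nb(V) ⇒ ion charge 3+.
Anion [Cu…]: ligand charges -3, Cu(II) ⇒ ion charge 1−.
One 3+ cation requires 3 of the 1− anion.

[Nb(gly)(N3)(PPh3)3][Cu(NCS)3(NH3)3]3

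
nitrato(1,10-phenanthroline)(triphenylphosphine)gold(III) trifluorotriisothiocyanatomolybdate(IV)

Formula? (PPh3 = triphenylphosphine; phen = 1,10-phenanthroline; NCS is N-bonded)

Cation [Au…]: ligand charges -1, Au(III) ⇒ ion charge 2+.
Anion [Mo…]: ligand charges -6, Mo(IV) ⇒ ion charge 2−.

[Au(NO3)(phen)(PPh3)][MoF3(NCS)3]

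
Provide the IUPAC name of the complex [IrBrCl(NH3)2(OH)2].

diamminebromochlorodihydroxoiridium(IV)

There is no counter-ion, so the complex is neutral overall.
Ligand charges: 1×chloro (-1 each), 2×hydroxo (-1 each), 1×bromo (-1 each), 2×ammine (neutral); total -4. So Ir + (-4) = 0, giving Ir = +4.
Ligands are named alphabetically: ammine before bromo before chloro before hydroxo.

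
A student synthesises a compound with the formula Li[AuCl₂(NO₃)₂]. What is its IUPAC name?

lithium dichlorodinitratoaurate(III)

The 1 lithium counter-ion carries a total charge of +1, so each complex ion is 1−.
Ligand charges: 2×nitrato (-1 each), 2×chloro (-1 each); total -4. So Au + (-4) = 1−, giving Au = +3.
Ligands are named alphabetically: chloro before nitrato.
The complex ion is anionic, so gold takes the -ate form aurate(III).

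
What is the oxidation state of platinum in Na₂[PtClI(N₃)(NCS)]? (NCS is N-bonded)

2 sodium outside the brackets (+1 each) → the complex ion is 2−.
Ligand charges: 1×NCS = -1; 1×Cl = -1; 1×N3 = -1; 1×I = -1; sum -4.
Pt + (-4) = 2− ⇒ Pt is +2.

+2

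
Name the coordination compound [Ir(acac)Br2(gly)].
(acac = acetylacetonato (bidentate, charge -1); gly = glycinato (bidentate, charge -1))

There is no counter-ion, so the complex is neutral overall.
Ligand charges: 1×acetylacetonato (-1 each), 2×bromo (-1 each), 1×glycinato (-1 each); total -4. So Ir + (-4) = 0, giving Ir = +4.
Ligands are named alphabetically: acetylacetonato before bromo before glycinato.

(acetylacetonato)dibromo(glycinato)iridium(IV)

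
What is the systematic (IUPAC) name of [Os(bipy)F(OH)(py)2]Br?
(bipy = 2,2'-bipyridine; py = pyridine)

The 1 bromide counter-ion carries a total charge of -1, so each complex ion is 1+.
Ligand charges: 1×fluoro (-1 each), 1×2,2'-bipyridine (neutral), 1×hydroxo (-1 each), 2×pyridine (neutral); total -2. So Os + (-2) = 1+, giving Os = +3.
Ligands are named alphabetically: bipyridine before fluoro before hydroxo before pyridine.

(2,2'-bipyridine)fluorohydroxobis(pyridine)osmium(III) bromide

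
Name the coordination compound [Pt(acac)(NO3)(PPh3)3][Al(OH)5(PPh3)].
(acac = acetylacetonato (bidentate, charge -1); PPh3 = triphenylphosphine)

Both ions are complex: the cation is named first with the plain metal name, the anion second with the -ate form; each ion's ligands are alphabetised independently.
Aluminium is always +3 in its complexes; the anion's ligand charges sum to -5, so the complex anion is 2−.
A 1:1 salt means the cation carries the equal and opposite charge, 2+.
Cation: ligand charges sum to -2; for the ion to be 2+, Pt = +4.

(acetylacetonato)nitratotris(triphenylphosphine)platinum(IV) pentahydroxo(triphenylphosphine)aluminate(III)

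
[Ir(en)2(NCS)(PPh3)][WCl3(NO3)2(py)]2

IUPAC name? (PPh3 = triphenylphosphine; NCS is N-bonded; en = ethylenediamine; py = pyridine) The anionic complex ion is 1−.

Both ions are complex: the cation is named first with the plain metal name, the anion second with the -ate form; each ion's ligands are alphabetised independently.
The complex anion is given as 1−; its ligand charges sum to -5, so W = +4.
With 2 anions per cation, the cation must be 2×1 = 2+.
Cation: ligand charges sum to -1; for the ion to be 2+, Ir = +3.

bis(ethylenediamine)isothiocyanato(triphenylphosphine)iridium(III) trichlorodinitrato(pyridine)tungstate(IV)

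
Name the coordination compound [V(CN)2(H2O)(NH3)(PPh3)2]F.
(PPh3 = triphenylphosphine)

The 1 fluoride counter-ion carries a total charge of -1, so each complex ion is 1+.
Ligand charges: 1×aqua (neutral), 1×ammine (neutral), 2×triphenylphosphine (neutral), 2×cyano (-1 each); total -2. So V + (-2) = 1+, giving V = +3.
Ligands are named alphabetically: ammine before aqua before cyano before triphenylphosphine.

ammineaquadicyanobis(triphenylphosphine)vanadium(III) fluoride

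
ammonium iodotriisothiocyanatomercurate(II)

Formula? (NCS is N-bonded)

Ligands: 3 isothiocyanato (NCS, -1), 1 iodo (I, -1). Ligand charge sum = -4.
Charge balance with ammonium (+1) requires 1 complex ion per 2 ammonium.

(NH4)2[HgI(NCS)3]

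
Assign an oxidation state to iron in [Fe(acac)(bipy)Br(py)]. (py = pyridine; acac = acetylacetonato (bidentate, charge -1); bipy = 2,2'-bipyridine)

No counter-ion: the bracketed complex is neutral.
Ligand charges: 1×py neutral; 1×acac = -1; 1×bipy neutral; 1×Br = -1; sum -2.
Fe + (-2) = 0 ⇒ Fe is +2.

+2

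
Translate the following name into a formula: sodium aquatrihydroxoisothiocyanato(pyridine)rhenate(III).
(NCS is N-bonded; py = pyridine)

Na[Re(H2O)(NCS)(OH)3(py)]

Ligands: 3 hydroxo (OH, -1), 1 isothiocyanato (NCS, -1), 1 pyridine (py, neutral), 1 aqua (H2O, neutral). Ligand charge sum = -4.
With Re in oxidation state +3, the complex ion is [Re...]^1−.
Charge balance with sodium (+1) requires 1 complex ion per 1 sodium.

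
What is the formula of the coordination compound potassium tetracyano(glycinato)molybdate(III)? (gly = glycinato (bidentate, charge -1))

K2[Mo(CN)4(gly)]

Ligands: 1 glycinato (gly, -1), 4 cyano (CN, -1). Ligand charge sum = -5.
With Mo in oxidation state +3, the complex ion is [Mo...]^2−.
Charge balance with potassium (+1) requires 1 complex ion per 2 potassium.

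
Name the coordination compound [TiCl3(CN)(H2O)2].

diaquatrichlorocyanotitanium(IV)

There is no counter-ion, so the complex is neutral overall.
Ligand charges: 3×chloro (-1 each), 1×cyano (-1 each), 2×aqua (neutral); total -4. So Ti + (-4) = 0, giving Ti = +4.
Ligands are named alphabetically: aqua before chloro before cyano.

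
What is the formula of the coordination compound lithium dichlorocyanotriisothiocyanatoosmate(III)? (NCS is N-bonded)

Ligands: 1 cyano (CN, -1), 3 isothiocyanato (NCS, -1), 2 chloro (Cl, -1). Ligand charge sum = -6.
With Os in oxidation state +3, the complex ion is [Os...]^3−.
Charge balance with lithium (+1) requires 1 complex ion per 3 lithium.

Li3[OsCl2(CN)(NCS)3]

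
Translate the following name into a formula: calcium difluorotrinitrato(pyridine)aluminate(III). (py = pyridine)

Ligands: 3 nitrato (NO3, -1), 1 pyridine (py, neutral), 2 fluoro (F, -1). Ligand charge sum = -5.
With Al in oxidation state +3, the complex ion is [Al...]^2−.
Charge balance with calcium (+2) requires 1 complex ion per 1 calcium.

Ca[AlF2(NO3)3(py)]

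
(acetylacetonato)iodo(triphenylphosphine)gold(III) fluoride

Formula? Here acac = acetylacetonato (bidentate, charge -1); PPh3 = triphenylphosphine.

[Au(acac)I(PPh3)]F

Ligands: 1 acetylacetonato (acac, -1), 1 iodo (I, -1), 1 triphenylphosphine (PPh3, neutral). Ligand charge sum = -2.
With Au in oxidation state +3, the complex ion is [Au...]^1+.
Charge balance with fluoride (-1) requires 1 complex ion per 1 fluoride.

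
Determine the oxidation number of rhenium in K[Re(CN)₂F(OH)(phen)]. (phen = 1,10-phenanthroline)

1 potassium outside the brackets (+1 each) → the complex ion is 1−.
Ligand charges: 2×CN = -2; 1×F = -1; 1×phen neutral; 1×OH = -1; sum -4.
Re + (-4) = 1− ⇒ Re is +3.

+3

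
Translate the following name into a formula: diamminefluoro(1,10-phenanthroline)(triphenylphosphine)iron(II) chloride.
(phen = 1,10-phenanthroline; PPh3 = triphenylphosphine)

Ligands: 2 ammine (NH3, neutral), 1 1,10-phenanthroline (phen, neutral), 1 fluoro (F, -1), 1 triphenylphosphine (PPh3, neutral). Ligand charge sum = -1.
Charge balance with chloride (-1) requires 1 complex ion per 1 chloride.

[FeF(NH3)2(phen)(PPh3)]Cl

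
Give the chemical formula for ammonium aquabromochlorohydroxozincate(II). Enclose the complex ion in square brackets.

NH4[ZnBrCl(H2O)(OH)]

Ligands: 1 chloro (Cl, -1), 1 aqua (H2O, neutral), 1 bromo (Br, -1), 1 hydroxo (OH, -1). Ligand charge sum = -3.
With Zn in oxidation state +2, the complex ion is [Zn...]^1−.
Charge balance with ammonium (+1) requires 1 complex ion per 1 ammonium.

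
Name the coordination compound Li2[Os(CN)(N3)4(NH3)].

lithium amminetetraazidocyanoosmate(III)

The 2 lithium counter-ions carry a total charge of +2, so each complex ion is 2−.
Ligand charges: 1×cyano (-1 each), 1×ammine (neutral), 4×azido (-1 each); total -5. So Os + (-5) = 2−, giving Os = +3.
Ligands are named alphabetically: ammine before azido before cyano.
The complex ion is anionic, so osmium takes the -ate form osmate(III).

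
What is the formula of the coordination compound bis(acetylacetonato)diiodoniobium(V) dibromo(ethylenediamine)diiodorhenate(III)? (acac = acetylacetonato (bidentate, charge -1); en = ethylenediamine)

[Nb(acac)2I2][ReBr2(en)I2]

Cation [Nb…]: ligand charges -4, Nb(V) ⇒ ion charge 1+.
Anion [Re…]: ligand charges -4, Re(III) ⇒ ion charge 1−.
One 1+ cation balances one 1− anion.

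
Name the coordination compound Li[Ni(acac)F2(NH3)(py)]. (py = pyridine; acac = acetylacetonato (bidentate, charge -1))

lithium (acetylacetonato)amminedifluoro(pyridine)nickelate(II)

The 1 lithium counter-ion carries a total charge of +1, so each complex ion is 1−.
Ligand charges: 1×pyridine (neutral), 1×ammine (neutral), 2×fluoro (-1 each), 1×acetylacetonato (-1 each); total -3. So Ni + (-3) = 1−, giving Ni = +2.
The complex ion is anionic, so nickel takes the -ate form nickelate(II).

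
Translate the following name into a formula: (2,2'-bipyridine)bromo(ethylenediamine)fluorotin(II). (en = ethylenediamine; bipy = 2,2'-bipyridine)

Ligands: 1 bromo (Br, -1), 1 fluoro (F, -1), 1 ethylenediamine (en, neutral), 1 2,2'-bipyridine (bipy, neutral). Ligand charge sum = -2.
With Sn in oxidation state +2, the complex ion is [Sn...].

[Sn(bipy)Br(en)F]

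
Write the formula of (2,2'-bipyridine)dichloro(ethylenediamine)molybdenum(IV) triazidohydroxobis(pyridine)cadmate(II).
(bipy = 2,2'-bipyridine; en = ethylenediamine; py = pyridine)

Cation [Mo…]: ligand charges -2, Mo(IV) ⇒ ion charge 2+.
Anion [Cd…]: ligand charges -4, Cd(II) ⇒ ion charge 2−.
One 2+ cation balances one 2− anion.

[Mo(bipy)Cl2(en)][Cd(N3)3(OH)(py)2]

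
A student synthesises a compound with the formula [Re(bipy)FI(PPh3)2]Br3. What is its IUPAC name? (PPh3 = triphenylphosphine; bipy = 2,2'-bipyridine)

(2,2'-bipyridine)fluoroiodobis(triphenylphosphine)rhenium(V) bromide

The 3 bromide counter-ions carry a total charge of -3, so each complex ion is 3+.
Ligand charges: 2×triphenylphosphine (neutral), 1×fluoro (-1 each), 1×2,2'-bipyridine (neutral), 1×iodo (-1 each); total -2. So Re + (-2) = 3+, giving Re = +5.
Ligands are named alphabetically: bipyridine before fluoro before iodo before triphenylphosphine.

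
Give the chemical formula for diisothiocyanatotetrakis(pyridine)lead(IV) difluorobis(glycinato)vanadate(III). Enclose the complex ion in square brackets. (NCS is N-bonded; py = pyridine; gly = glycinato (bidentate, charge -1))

[Pb(NCS)2(py)4][VF2(gly)2]2

Cation [Pb…]: ligand charges -2, Pb(IV) ⇒ ion charge 2+.
Anion [V…]: ligand charges -4, V(III) ⇒ ion charge 1−.
One 2+ cation requires 2 of the 1− anion.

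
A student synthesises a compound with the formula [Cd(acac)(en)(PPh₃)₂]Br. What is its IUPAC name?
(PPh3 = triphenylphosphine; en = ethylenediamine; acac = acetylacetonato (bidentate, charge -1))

The 1 bromide counter-ion carries a total charge of -1, so each complex ion is 1+.
Ligand charges: 2×triphenylphosphine (neutral), 1×ethylenediamine (neutral), 1×acetylacetonato (-1 each); total -1. So Cd + (-1) = 1+, giving Cd = +2.
Ligands are named alphabetically: acetylacetonato before ethylenediamine before triphenylphosphine.

(acetylacetonato)(ethylenediamine)bis(triphenylphosphine)cadmium(II) bromide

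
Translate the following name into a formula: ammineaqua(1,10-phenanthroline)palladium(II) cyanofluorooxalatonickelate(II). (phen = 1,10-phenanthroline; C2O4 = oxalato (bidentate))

Cation [Pd…]: ligand charges 0, Pd(II) ⇒ ion charge 2+.
Anion [Ni…]: ligand charges -4, Ni(II) ⇒ ion charge 2−.

[Pd(H2O)(NH3)(phen)][Ni(C2O4)(CN)F]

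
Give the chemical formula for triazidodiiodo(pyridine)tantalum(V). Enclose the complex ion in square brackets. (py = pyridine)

Ligands: 3 azido (N3, -1), 2 iodo (I, -1), 1 pyridine (py, neutral). Ligand charge sum = -5.
With Ta in oxidation state +5, the complex ion is [Ta...].

[TaI2(N3)3(py)]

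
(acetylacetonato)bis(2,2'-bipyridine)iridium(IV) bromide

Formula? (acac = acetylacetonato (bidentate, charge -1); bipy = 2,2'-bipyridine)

Ligands: 1 acetylacetonato (acac, -1), 2 2,2'-bipyridine (bipy, neutral). Ligand charge sum = -1.
With Ir in oxidation state +4, the complex ion is [Ir...]^3+.
Charge balance with bromide (-1) requires 1 complex ion per 3 bromide.

[Ir(acac)(bipy)2]Br3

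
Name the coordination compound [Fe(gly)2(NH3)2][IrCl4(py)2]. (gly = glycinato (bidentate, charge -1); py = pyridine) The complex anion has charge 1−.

diamminebis(glycinato)iron(III) tetrachlorobis(pyridine)iridate(III)

Both ions are complex: the cation is named first with the plain metal name, the anion second with the -ate form; each ion's ligands are alphabetised independently.
The complex anion is given as 1−; its ligand charges sum to -4, so Ir = +3.
A 1:1 salt means the cation carries the equal and opposite charge, 1+.
Cation: ligand charges sum to -2; for the ion to be 1+, Fe = +3.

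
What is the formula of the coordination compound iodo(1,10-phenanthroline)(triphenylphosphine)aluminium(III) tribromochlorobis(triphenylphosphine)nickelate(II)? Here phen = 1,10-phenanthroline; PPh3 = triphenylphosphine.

[AlI(phen)(PPh3)][NiBr3Cl(PPh3)2]

Cation [Al…]: ligand charges -1, Al(III) ⇒ ion charge 2+.
Anion [Ni…]: ligand charges -4, Ni(II) ⇒ ion charge 2−.
One 2+ cation balances one 2− anion.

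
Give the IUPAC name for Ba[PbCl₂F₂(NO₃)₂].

The 1 barium counter-ion carries a total charge of +2, so each complex ion is 2−.
Ligand charges: 2×chloro (-1 each), 2×fluoro (-1 each), 2×nitrato (-1 each); total -6. So Pb + (-6) = 2−, giving Pb = +4.
Ligands are named alphabetically: chloro before fluoro before nitrato.
The complex ion is anionic, so lead takes the -ate form plumbate(IV).

barium dichlorodifluorodinitratoplumbate(IV)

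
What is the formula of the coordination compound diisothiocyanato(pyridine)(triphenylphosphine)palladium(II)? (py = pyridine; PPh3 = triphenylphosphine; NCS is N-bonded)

[Pd(NCS)2(PPh3)(py)]

Ligands: 1 pyridine (py, neutral), 1 triphenylphosphine (PPh3, neutral), 2 isothiocyanato (NCS, -1). Ligand charge sum = -2.
With Pd in oxidation state +2, the complex ion is [Pd...].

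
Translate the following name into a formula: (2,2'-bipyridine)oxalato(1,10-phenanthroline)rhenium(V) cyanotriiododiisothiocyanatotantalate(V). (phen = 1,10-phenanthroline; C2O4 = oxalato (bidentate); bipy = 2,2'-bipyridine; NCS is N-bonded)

Cation [Re…]: ligand charges -2, Re(V) ⇒ ion charge 3+.
Anion [Ta…]: ligand charges -6, Ta(V) ⇒ ion charge 1−.
One 3+ cation requires 3 of the 1− anion.

[Re(bipy)(C2O4)(phen)][Ta(CN)I3(NCS)2]3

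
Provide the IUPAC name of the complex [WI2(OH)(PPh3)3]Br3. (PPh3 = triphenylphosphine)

The 3 bromide counter-ions carry a total charge of -3, so each complex ion is 3+.
Ligand charges: 3×triphenylphosphine (neutral), 2×iodo (-1 each), 1×hydroxo (-1 each); total -3. So W + (-3) = 3+, giving W = +6.
Ligands are named alphabetically: hydroxo before iodo before triphenylphosphine.

hydroxodiiodotris(triphenylphosphine)tungsten(VI) bromide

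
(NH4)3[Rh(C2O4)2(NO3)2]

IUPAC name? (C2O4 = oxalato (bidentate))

The 3 ammonium counter-ions carry a total charge of +3, so each complex ion is 3−.
Ligand charges: 2×nitrato (-1 each), 2×oxalato (-2 each); total -6. So Rh + (-6) = 3−, giving Rh = +3.
Ligands are named alphabetically: nitrato before oxalato.
The complex ion is anionic, so rhodium takes the -ate form rhodate(III).

ammonium dinitratodioxalatorhodate(III)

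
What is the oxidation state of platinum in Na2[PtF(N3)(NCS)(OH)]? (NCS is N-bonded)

+2

2 sodium outside the brackets (+1 each) → the complex ion is 2−.
Ligand charges: 1×F = -1; 1×OH = -1; 1×NCS = -1; 1×N3 = -1; sum -4.
Pt + (-4) = 2− ⇒ Pt is +2.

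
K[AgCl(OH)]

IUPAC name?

potassium chlorohydroxoargentate(I)

The 1 potassium counter-ion carries a total charge of +1, so each complex ion is 1−.
Ligand charges: 1×chloro (-1 each), 1×hydroxo (-1 each); total -2. So Ag + (-2) = 1−, giving Ag = +1.
Ligands are named alphabetically: chloro before hydroxo.
The complex ion is anionic, so silver takes the -ate form argentate(I).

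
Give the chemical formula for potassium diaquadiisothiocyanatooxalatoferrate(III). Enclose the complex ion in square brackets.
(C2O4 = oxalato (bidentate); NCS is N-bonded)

Ligands: 1 oxalato (C2O4, -2), 2 aqua (H2O, neutral), 2 isothiocyanato (NCS, -1). Ligand charge sum = -4.
Charge balance with potassium (+1) requires 1 complex ion per 1 potassium.

K[Fe(C2O4)(H2O)2(NCS)2]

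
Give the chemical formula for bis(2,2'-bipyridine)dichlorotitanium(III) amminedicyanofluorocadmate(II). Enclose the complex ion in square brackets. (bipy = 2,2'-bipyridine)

Cation [Ti…]: ligand charges -2, Ti(III) ⇒ ion charge 1+.
Anion [Cd…]: ligand charges -3, Cd(II) ⇒ ion charge 1−.
One 1+ cation balances one 1− anion.

[Ti(bipy)2Cl2][Cd(CN)2F(NH3)]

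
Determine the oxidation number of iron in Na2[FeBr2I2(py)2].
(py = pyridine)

2 sodium outside the brackets (+1 each) → the complex ion is 2−.
Ligand charges: 2×py neutral; 2×Br = -2; 2×I = -2; sum -4.
Fe + (-4) = 2− ⇒ Fe is +2.

+2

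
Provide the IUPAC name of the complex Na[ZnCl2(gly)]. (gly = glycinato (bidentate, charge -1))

sodium dichloro(glycinato)zincate(II)

The 1 sodium counter-ion carries a total charge of +1, so each complex ion is 1−.
Ligand charges: 1×glycinato (-1 each), 2×chloro (-1 each); total -3. So Zn + (-3) = 1−, giving Zn = +2.
Ligands are named alphabetically: chloro before glycinato.
The complex ion is anionic, so zinc takes the -ate form zincate(II).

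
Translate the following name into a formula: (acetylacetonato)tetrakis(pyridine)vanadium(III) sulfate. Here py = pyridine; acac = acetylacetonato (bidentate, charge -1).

Ligands: 4 pyridine (py, neutral), 1 acetylacetonato (acac, -1). Ligand charge sum = -1.
Charge balance with sulfate (-2) requires 1 complex ion per 1 sulfate.

[V(acac)(py)4]SO4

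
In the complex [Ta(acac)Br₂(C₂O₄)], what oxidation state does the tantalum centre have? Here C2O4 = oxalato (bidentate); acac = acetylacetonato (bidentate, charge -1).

+5

No counter-ion: the bracketed complex is neutral.
Ligand charges: 1×C2O4 = -2; 1×acac = -1; 2×Br = -2; sum -5.
Ta + (-5) = 0 ⇒ Ta is +5.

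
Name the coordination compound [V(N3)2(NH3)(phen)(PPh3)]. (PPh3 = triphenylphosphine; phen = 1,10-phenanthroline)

There is no counter-ion, so the complex is neutral overall.
Ligand charges: 1×ammine (neutral), 1×triphenylphosphine (neutral), 2×azido (-1 each), 1×1,10-phenanthroline (neutral); total -2. So V + (-2) = 0, giving V = +2.
Ligands are named alphabetically: ammine before azido before phenanthroline before triphenylphosphine.

amminediazido(1,10-phenanthroline)(triphenylphosphine)vanadium(II)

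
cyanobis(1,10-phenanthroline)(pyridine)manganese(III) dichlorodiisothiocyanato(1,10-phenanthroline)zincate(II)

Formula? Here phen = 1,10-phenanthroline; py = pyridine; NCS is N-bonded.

Cation [Mn…]: ligand charges -1, Mn(III) ⇒ ion charge 2+.
Anion [Zn…]: ligand charges -4, Zn(II) ⇒ ion charge 2−.
One 2+ cation balances one 2− anion.

[Mn(CN)(phen)2(py)][ZnCl2(NCS)2(phen)]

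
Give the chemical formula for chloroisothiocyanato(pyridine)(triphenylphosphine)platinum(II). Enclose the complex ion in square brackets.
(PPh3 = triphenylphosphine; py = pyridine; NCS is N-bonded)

Ligands: 1 triphenylphosphine (PPh3, neutral), 1 chloro (Cl, -1), 1 pyridine (py, neutral), 1 isothiocyanato (NCS, -1). Ligand charge sum = -2.
With Pt in oxidation state +2, the complex ion is [Pt...].

[PtCl(NCS)(PPh3)(py)]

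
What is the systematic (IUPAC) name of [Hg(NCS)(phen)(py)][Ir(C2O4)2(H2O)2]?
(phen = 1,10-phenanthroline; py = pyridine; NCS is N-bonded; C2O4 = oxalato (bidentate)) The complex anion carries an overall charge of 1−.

Both ions are complex: the cation is named first with the plain metal name, the anion second with the -ate form; each ion's ligands are alphabetised independently.
The complex anion is given as 1−; its ligand charges sum to -4, so Ir = +3.
A 1:1 salt means the cation carries the equal and opposite charge, 1+.
Cation: ligand charges sum to -1; for the ion to be 1+, Hg = +2.

isothiocyanato(1,10-phenanthroline)(pyridine)mercury(II) diaquadioxalatoiridate(III)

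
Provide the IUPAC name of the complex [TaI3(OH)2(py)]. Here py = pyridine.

There is no counter-ion, so the complex is neutral overall.
Ligand charges: 2×hydroxo (-1 each), 3×iodo (-1 each), 1×pyridine (neutral); total -5. So Ta + (-5) = 0, giving Ta = +5.
Ligands are named alphabetically: hydroxo before iodo before pyridine.

dihydroxotriiodo(pyridine)tantalum(V)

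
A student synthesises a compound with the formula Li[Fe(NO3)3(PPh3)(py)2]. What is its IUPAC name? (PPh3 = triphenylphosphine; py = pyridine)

The 1 lithium counter-ion carries a total charge of +1, so each complex ion is 1−.
Ligand charges: 1×triphenylphosphine (neutral), 2×pyridine (neutral), 3×nitrato (-1 each); total -3. So Fe + (-3) = 1−, giving Fe = +2.
The complex ion is anionic, so iron takes the -ate form ferrate(II).

lithium trinitratobis(pyridine)(triphenylphosphine)ferrate(II)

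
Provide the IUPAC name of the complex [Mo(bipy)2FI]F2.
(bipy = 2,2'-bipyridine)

bis(2,2'-bipyridine)fluoroiodomolybdenum(IV) fluoride

The 2 fluoride counter-ions carry a total charge of -2, so each complex ion is 2+.
Ligand charges: 1×fluoro (-1 each), 1×iodo (-1 each), 2×2,2'-bipyridine (neutral); total -2. So Mo + (-2) = 2+, giving Mo = +4.
Ligands are named alphabetically: bipyridine before fluoro before iodo.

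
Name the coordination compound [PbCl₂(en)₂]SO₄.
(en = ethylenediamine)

dichlorobis(ethylenediamine)lead(IV) sulfate

The 1 sulfate counter-ion carries a total charge of -2, so each complex ion is 2+.
Ligand charges: 2×ethylenediamine (neutral), 2×chloro (-1 each); total -2. So Pb + (-2) = 2+, giving Pb = +4.
Ligands are named alphabetically: chloro before ethylenediamine.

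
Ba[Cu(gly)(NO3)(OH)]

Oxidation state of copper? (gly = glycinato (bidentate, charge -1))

1 barium outside the brackets (+2 each) → the complex ion is 2−.
Ligand charges: 1×NO3 = -1; 1×gly = -1; 1×OH = -1; sum -3.
Cu + (-3) = 2− ⇒ Cu is +1.

+1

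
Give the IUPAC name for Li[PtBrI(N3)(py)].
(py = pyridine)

The 1 lithium counter-ion carries a total charge of +1, so each complex ion is 1−.
Ligand charges: 1×bromo (-1 each), 1×azido (-1 each), 1×iodo (-1 each), 1×pyridine (neutral); total -3. So Pt + (-3) = 1−, giving Pt = +2.
The complex ion is anionic, so platinum takes the -ate form platinate(II).

lithium azidobromoiodo(pyridine)platinate(II)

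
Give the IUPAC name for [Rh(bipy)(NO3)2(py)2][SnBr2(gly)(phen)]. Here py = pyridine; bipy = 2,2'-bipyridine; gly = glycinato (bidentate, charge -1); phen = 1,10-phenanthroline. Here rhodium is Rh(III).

Rh is given as +3; the cation's ligand charges sum to -2, so the complex cation is 1+.
A 1:1 salt means the anion carries the equal and opposite charge, 1−.
Anion: ligand charges sum to -3; for the ion to be 1−, Sn = +2.

(2,2'-bipyridine)dinitratobis(pyridine)rhodium(III) dibromo(glycinato)(1,10-phenanthroline)stannate(II)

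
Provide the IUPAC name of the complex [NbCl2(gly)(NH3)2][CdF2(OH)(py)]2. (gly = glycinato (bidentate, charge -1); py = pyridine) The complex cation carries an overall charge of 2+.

diamminedichloro(glycinato)niobium(V) difluorohydroxo(pyridine)cadmate(II)

Both ions are complex: the cation is named first with the plain metal name, the anion second with the -ate form; each ion's ligands are alphabetised independently.
The complex cation is given as 2+; its ligand charges sum to -3, so Nb = +5.
With 2 anions per cation, each anion must be 2/2 = 1−.
Anion: ligand charges sum to -3; for the ion to be 1−, Cd = +2.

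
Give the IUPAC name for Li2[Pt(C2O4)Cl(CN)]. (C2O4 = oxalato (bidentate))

lithium chlorocyanooxalatoplatinate(II)

The 2 lithium counter-ions carry a total charge of +2, so each complex ion is 2−.
Ligand charges: 1×oxalato (-2 each), 1×chloro (-1 each), 1×cyano (-1 each); total -4. So Pt + (-4) = 2−, giving Pt = +2.
The complex ion is anionic, so platinum takes the -ate form platinate(II).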